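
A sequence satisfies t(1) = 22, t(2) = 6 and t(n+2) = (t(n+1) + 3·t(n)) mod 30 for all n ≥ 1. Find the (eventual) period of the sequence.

24

Computing terms: t(1) = 22; t(2) = 6; t(3) = 12; t(4) = 0; t(5) = 6; t(6) = 6; t(7) = 24; t(8) = 12; t(9) = 24; t(10) = 0; t(11) = 12; t(12) = 12; t(13) = 18; t(14) = 24; t(15) = 18; t(16) = 0; t(17) = 24; t(18) = 24; t(19) = 6; t(20) = 18; t(21) = 6; t(22) = 0; t(23) = 18; t(24) = 18; t(25) = 12; t(26) = 6; t(27) = 12.
Since (t(26), t(27)) = (t(2), t(3)) = (6, 12) (two consecutive terms determine the rest), the sequence is eventually periodic: after a pre-period of length 1 it cycles with period 24.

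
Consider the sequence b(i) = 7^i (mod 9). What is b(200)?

4

We have b(0) = 1,  b(1) = 7,  b(2) = 4,  b(3) = 1.
Since b(3) = b(0) = 1, the sequence is periodic with period 3.
(200 - 0) mod 3 = 2, so b(200) = b(2) = 4.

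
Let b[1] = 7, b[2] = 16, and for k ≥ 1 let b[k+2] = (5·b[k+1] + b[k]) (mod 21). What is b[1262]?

We have b[1] = 7,  b[2] = 16,  b[3] = 3,  b[4] = 10,  b[5] = 11,  b[6] = 2,  b[7] = 0,  b[8] = 2,  b[9] = 10,  b[10] = 10,  b[11] = 18,  b[12] = 16,  b[13] = 14,  b[14] = 2,  b[15] = 3,  b[16] = 17,  b[17] = 4,  b[18] = 16,  b[19] = 0,  b[20] = 16,  b[21] = 17,  b[22] = 17,  b[23] = 18,  b[24] = 2,  b[25] = 7,  b[26] = 16.
Since (b[25], b[26]) = (b[1], b[2]) = (7, 16) (two consecutive terms determine the rest), the sequence is periodic with period 24.
So b[1262] = b[1 + ((1262-1) mod 24)] = b[14] = 2.

2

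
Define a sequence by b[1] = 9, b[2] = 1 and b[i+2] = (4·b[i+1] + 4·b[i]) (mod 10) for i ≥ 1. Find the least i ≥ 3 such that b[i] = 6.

Listing terms: b[1] = 9; b[2] = 1; b[3] = 0; b[4] = 4; b[5] = 6; b[6] = 0; b[7] = 4.
Since (b[6], b[7]) = (b[3], b[4]) = (0, 4) (two consecutive terms determine the rest), the sequence is eventually periodic: after a pre-period of length 2 it cycles with period 3.
The value 6 first appears (with i ≥ 3) at b[5].

5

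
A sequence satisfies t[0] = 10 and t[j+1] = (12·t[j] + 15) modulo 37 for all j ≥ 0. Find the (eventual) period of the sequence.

Computing terms: t[0] = 10; t[1] = 24; t[2] = 7; t[3] = 25; t[4] = 19; t[5] = 21; t[6] = 8; t[7] = 0; t[8] = 15; t[9] = 10.
Since t[9] = t[0] = 10, the sequence is periodic with period 9.

9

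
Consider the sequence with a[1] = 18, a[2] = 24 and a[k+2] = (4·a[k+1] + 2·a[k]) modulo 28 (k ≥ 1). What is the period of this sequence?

48

a[1] = 18; a[2] = 24; a[3] = 20; a[4] = 16; a[5] = 20; a[6] = 0; a[7] = 12; a[8] = 20; a[9] = 20; a[10] = 8; a[11] = 16; a[12] = 24; a[13] = 16; a[14] = 0; a[15] = 4; a[16] = 16; a[17] = 16; a[18] = 12; a[19] = 24; a[20] = 8; a[21] = 24; a[22] = 0; a[23] = 20; a[24] = 24; a[25] = 24; a[26] = 4; a[27] = 8; a[28] = 12; a[29] = 8; a[30] = 0; a[31] = 16; a[32] = 8; a[33] = 8; a[34] = 20; a[35] = 12; a[36] = 4; a[37] = 12; a[38] = 0; a[39] = 24; a[40] = 12; a[41] = 12; a[42] = 16; a[43] = 4; a[44] = 20; a[45] = 4; a[46] = 0; a[47] = 8; a[48] = 4; a[49] = 4; a[50] = 24; a[51] = 20.
Since (a[50], a[51]) = (a[2], a[3]) = (24, 20) (two consecutive terms determine the rest), the sequence is eventually periodic: after a pre-period of length 1 it cycles with period 48.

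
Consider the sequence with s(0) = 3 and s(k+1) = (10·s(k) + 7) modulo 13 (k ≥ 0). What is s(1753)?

Listing terms: s(0) = 3,  s(1) = 11,  s(2) = 0,  s(3) = 7,  s(4) = 12,  s(5) = 10,  s(6) = 3.
The sequence repeats with period 6.
So s(1753) = s(0 + ((1753-0) mod 6)) = s(1) = 11.

11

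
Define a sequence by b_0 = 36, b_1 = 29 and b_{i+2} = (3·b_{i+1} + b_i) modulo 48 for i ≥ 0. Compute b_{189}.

14

Computing terms: b_0 = 36; b_1 = 29; b_2 = 27; b_3 = 14; b_4 = 21; b_5 = 29; b_6 = 12; b_7 = 17; b_8 = 15; b_9 = 14; b_{10} = 9; b_{11} = 41; b_{12} = 36; b_{13} = 5; b_{14} = 3; b_{15} = 14; b_{16} = 45; b_{17} = 5; b_{18} = 12; b_{19} = 41; b_{20} = 39; b_{21} = 14; b_{22} = 33; b_{23} = 17; b_{24} = 36; b_{25} = 29.
Since (b_{24}, b_{25}) = (b_0, b_1) = (36, 29) (two consecutive terms determine the rest), the sequence is periodic with period 24.
So b_{189} = b_{0 + ((189-0) mod 24)} = b_{21} = 14.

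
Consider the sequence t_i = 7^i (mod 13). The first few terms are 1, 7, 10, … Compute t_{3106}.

We have t_0 = 1, t_1 = 7, t_2 = 10, t_3 = 5, t_4 = 9, t_5 = 11, t_6 = 12, t_7 = 6, t_8 = 3, t_9 = 8, t_{10} = 4, t_{11} = 2, t_{12} = 1.
The sequence repeats with period 12.
So t_{3106} = t_{0 + ((3106-0) mod 12)} = t_{10} = 4.

4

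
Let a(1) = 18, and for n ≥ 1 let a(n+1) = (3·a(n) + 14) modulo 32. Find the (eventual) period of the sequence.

Computing terms: a(1) = 18, a(2) = 4, a(3) = 26, a(4) = 28, a(5) = 2, a(6) = 20, a(7) = 10, a(8) = 12, a(9) = 18.
The sequence repeats with period 8.

8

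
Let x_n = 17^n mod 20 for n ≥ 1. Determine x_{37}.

We have x_1 = 17, x_2 = 9, x_3 = 13, x_4 = 1, x_5 = 17.
Since x_5 = x_1 = 17, the sequence is periodic with period 4.
(37 - 1) mod 4 = 0, so x_{37} = x_1 = 17.

17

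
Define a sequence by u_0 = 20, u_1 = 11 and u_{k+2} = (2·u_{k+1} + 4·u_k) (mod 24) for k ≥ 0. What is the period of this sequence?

8

We have u_0 = 20; u_1 = 11; u_2 = 6; u_3 = 8; u_4 = 16; u_5 = 16; u_6 = 0; u_7 = 16; u_8 = 8; u_9 = 8; u_{10} = 0; u_{11} = 8; u_{12} = 16.
Since (u_{11}, u_{12}) = (u_3, u_4) = (8, 16) (two consecutive terms determine the rest), the sequence is eventually periodic: after a pre-period of length 3 it cycles with period 8.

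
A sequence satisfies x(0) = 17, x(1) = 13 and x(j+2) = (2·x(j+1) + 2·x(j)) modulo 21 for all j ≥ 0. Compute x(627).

20

We have x(0) = 17; x(1) = 13; x(2) = 18; x(3) = 20; x(4) = 13; x(5) = 3; x(6) = 11; x(7) = 7; x(8) = 15; x(9) = 2; x(10) = 13; x(11) = 9; x(12) = 2; x(13) = 1; x(14) = 6; x(15) = 14; x(16) = 19; x(17) = 3; x(18) = 2; x(19) = 10; x(20) = 3; x(21) = 5; x(22) = 16; x(23) = 0; x(24) = 11; x(25) = 1; x(26) = 3; x(27) = 8; x(28) = 1; x(29) = 18; x(30) = 17; x(31) = 7; x(32) = 6; x(33) = 5; x(34) = 1; x(35) = 12; x(36) = 5; x(37) = 13; x(38) = 15; x(39) = 14; x(40) = 16; x(41) = 18; x(42) = 5; x(43) = 4; x(44) = 18; x(45) = 2; x(46) = 19; x(47) = 0; x(48) = 17; x(49) = 13.
The sequence repeats with period 48.
(627 - 0) mod 48 = 3, so x(627) = x(3) = 20.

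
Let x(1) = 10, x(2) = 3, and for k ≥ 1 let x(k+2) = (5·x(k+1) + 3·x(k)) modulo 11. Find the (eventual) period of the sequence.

10

Computing terms: x(1) = 10, x(2) = 3, x(3) = 1, x(4) = 3, x(5) = 7, x(6) = 0, x(7) = 10, x(8) = 6, x(9) = 5, x(10) = 10, x(11) = 10, x(12) = 3.
The sequence repeats with period 10.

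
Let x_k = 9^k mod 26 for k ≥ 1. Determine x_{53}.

3

Computing terms: x_1 = 9, x_2 = 3, x_3 = 1, x_4 = 9.
Since x_4 = x_1 = 9, the sequence is periodic with period 3.
So x_{53} = x_{1 + ((53-1) mod 3)} = x_2 = 3.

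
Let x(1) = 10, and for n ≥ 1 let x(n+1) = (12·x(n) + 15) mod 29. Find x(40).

2

We have x(1) = 10; x(2) = 19; x(3) = 11; x(4) = 2; x(5) = 10.
The sequence repeats with period 4.
(40 - 1) mod 4 = 3, so x(40) = x(4) = 2.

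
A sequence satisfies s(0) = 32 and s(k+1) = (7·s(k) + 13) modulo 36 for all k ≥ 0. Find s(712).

Listing terms: s(0) = 32, s(1) = 21, s(2) = 16, s(3) = 17, s(4) = 24, s(5) = 1, s(6) = 20, s(7) = 9, s(8) = 4, s(9) = 5, s(10) = 12, s(11) = 25, s(12) = 8, s(13) = 33, s(14) = 28, s(15) = 29, s(16) = 0, s(17) = 13, s(18) = 32.
The sequence repeats with period 18.
(712 - 0) mod 18 = 10, so s(712) = s(10) = 12.

12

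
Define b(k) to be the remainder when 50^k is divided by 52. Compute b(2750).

4

Computing terms: b(0) = 1; b(1) = 50; b(2) = 4; b(3) = 44; b(4) = 16; b(5) = 20; b(6) = 12; b(7) = 28; b(8) = 48; b(9) = 8; b(10) = 36; b(11) = 32; b(12) = 40; b(13) = 24; b(14) = 4.
Since b(14) = b(2) = 4, the sequence is eventually periodic: after a pre-period of length 2 it cycles with period 12.
For k ≥ 2, b(k) depends only on (k - 2) mod 12. (2750 - 2) mod 12 = 0, so b(2750) = b(2) = 4.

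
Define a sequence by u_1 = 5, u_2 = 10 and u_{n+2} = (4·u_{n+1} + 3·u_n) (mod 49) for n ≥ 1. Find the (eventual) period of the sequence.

21

u_1 = 5,  u_2 = 10,  u_3 = 6,  u_4 = 5,  u_5 = 38,  u_6 = 20,  u_7 = 47,  u_8 = 3,  u_9 = 6,  u_{10} = 33,  u_{11} = 3,  u_{12} = 13,  u_{13} = 12,  u_{14} = 38,  u_{15} = 41,  u_{16} = 33,  u_{17} = 10,  u_{18} = 41,  u_{19} = 47,  u_{20} = 17,  u_{21} = 13,  u_{22} = 5,  u_{23} = 10.
The sequence repeats with period 21.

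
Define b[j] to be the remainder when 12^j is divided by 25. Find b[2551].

13

We have b[1] = 12; b[2] = 19; b[3] = 3; b[4] = 11; b[5] = 7; b[6] = 9; b[7] = 8; b[8] = 21; b[9] = 2; b[10] = 24; b[11] = 13; b[12] = 6; b[13] = 22; b[14] = 14; b[15] = 18; b[16] = 16; b[17] = 17; b[18] = 4; b[19] = 23; b[20] = 1; b[21] = 12.
Since b[21] = b[1] = 12, the sequence is periodic with period 20.
So b[2551] = b[1 + ((2551-1) mod 20)] = b[11] = 13.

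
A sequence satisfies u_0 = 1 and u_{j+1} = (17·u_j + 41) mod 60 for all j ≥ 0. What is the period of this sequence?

Listing terms: u_0 = 1; u_1 = 58; u_2 = 7; u_3 = 40; u_4 = 1.
The sequence repeats with period 4.

4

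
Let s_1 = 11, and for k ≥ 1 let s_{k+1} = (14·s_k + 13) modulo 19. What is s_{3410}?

We have s_1 = 11,  s_2 = 15,  s_3 = 14,  s_4 = 0,  s_5 = 13,  s_6 = 5,  s_7 = 7,  s_8 = 16,  s_9 = 9,  s_{10} = 6,  s_{11} = 2,  s_{12} = 3,  s_{13} = 17,  s_{14} = 4,  s_{15} = 12,  s_{16} = 10,  s_{17} = 1,  s_{18} = 8,  s_{19} = 11.
Since s_{19} = s_1 = 11, the sequence is periodic with period 18.
(3410 - 1) mod 18 = 7, so s_{3410} = s_8 = 16.

16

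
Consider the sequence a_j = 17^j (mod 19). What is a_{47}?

Listing terms: a_0 = 1; a_1 = 17; a_2 = 4; a_3 = 11; a_4 = 16; a_5 = 6; a_6 = 7; a_7 = 5; a_8 = 9; a_9 = 1.
The sequence repeats with period 9.
(47 - 0) mod 9 = 2, so a_{47} = a_2 = 4.

4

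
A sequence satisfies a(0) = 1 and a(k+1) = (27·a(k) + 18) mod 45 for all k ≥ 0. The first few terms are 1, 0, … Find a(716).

We have a(0) = 1; a(1) = 0; a(2) = 18; a(3) = 9; a(4) = 36; a(5) = 0.
Since a(5) = a(1) = 0, the sequence is eventually periodic: after a pre-period of length 1 it cycles with period 4.
For k ≥ 1, a(k) depends only on (k - 1) mod 4. (716 - 1) mod 4 = 3, so a(716) = a(4) = 36.

36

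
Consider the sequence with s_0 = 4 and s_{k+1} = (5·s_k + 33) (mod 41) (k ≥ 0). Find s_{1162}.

Listing terms: s_0 = 4,  s_1 = 12,  s_2 = 11,  s_3 = 6,  s_4 = 22,  s_5 = 20,  s_6 = 10,  s_7 = 1,  s_8 = 38,  s_9 = 18,  s_{10} = 0,  s_{11} = 33,  s_{12} = 34,  s_{13} = 39,  s_{14} = 23,  s_{15} = 25,  s_{16} = 35,  s_{17} = 3,  s_{18} = 7,  s_{19} = 27,  s_{20} = 4.
Since s_{20} = s_0 = 4, the sequence is periodic with period 20.
So s_{1162} = s_{0 + ((1162-0) mod 20)} = s_2 = 11.

11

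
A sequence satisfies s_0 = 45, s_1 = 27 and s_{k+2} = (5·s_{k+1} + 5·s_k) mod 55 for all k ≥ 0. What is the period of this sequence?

10

Computing terms: s_0 = 45,  s_1 = 27,  s_2 = 30,  s_3 = 10,  s_4 = 35,  s_5 = 5,  s_6 = 35,  s_7 = 35,  s_8 = 20,  s_9 = 0,  s_{10} = 45,  s_{11} = 5,  s_{12} = 30,  s_{13} = 10.
Since (s_{12}, s_{13}) = (s_2, s_3) = (30, 10) (two consecutive terms determine the rest), the sequence is eventually periodic: after a pre-period of length 2 it cycles with period 10.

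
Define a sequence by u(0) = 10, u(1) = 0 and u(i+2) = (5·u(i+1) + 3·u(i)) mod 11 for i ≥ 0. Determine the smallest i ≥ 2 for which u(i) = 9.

7

Computing terms: u(0) = 10, u(1) = 0, u(2) = 8, u(3) = 7, u(4) = 4, u(5) = 8, u(6) = 8, u(7) = 9, u(8) = 3, u(9) = 9, u(10) = 10, u(11) = 0.
Since (u(10), u(11)) = (u(0), u(1)) = (10, 0) (two consecutive terms determine the rest), the sequence is periodic with period 10.
The value 9 first appears (with i ≥ 2) at u(7).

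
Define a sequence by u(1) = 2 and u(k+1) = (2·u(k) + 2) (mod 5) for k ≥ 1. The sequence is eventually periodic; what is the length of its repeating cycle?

Listing terms: u(1) = 2,  u(2) = 1,  u(3) = 4,  u(4) = 0,  u(5) = 2.
The sequence repeats with period 4.

4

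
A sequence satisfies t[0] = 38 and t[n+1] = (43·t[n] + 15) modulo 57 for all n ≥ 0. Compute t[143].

t[0] = 38; t[1] = 53; t[2] = 14; t[3] = 47; t[4] = 41; t[5] = 11; t[6] = 32; t[7] = 23; t[8] = 35; t[9] = 38.
The sequence repeats with period 9.
(143 - 0) mod 9 = 8, so t[143] = t[8] = 35.

35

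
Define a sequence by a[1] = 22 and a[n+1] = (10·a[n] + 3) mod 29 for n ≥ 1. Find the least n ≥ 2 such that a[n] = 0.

3

We have a[1] = 22, a[2] = 20, a[3] = 0, a[4] = 3, a[5] = 4, a[6] = 14, a[7] = 27, a[8] = 12, a[9] = 7, a[10] = 15, a[11] = 8, a[12] = 25, a[13] = 21, a[14] = 10, a[15] = 16, a[16] = 18, a[17] = 9, a[18] = 6, a[19] = 5, a[20] = 24, a[21] = 11, a[22] = 26, a[23] = 2, a[24] = 23, a[25] = 1, a[26] = 13, a[27] = 17, a[28] = 28, a[29] = 22.
Since a[29] = a[1] = 22, the sequence is periodic with period 28.
The value 0 first appears (with n ≥ 2) at a[3].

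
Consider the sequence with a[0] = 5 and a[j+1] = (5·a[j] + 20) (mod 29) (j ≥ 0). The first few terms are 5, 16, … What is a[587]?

Computing terms: a[0] = 5, a[1] = 16, a[2] = 13, a[3] = 27, a[4] = 10, a[5] = 12, a[6] = 22, a[7] = 14, a[8] = 3, a[9] = 6, a[10] = 21, a[11] = 9, a[12] = 7, a[13] = 26, a[14] = 5.
The sequence repeats with period 14.
So a[587] = a[0 + ((587-0) mod 14)] = a[13] = 26.

26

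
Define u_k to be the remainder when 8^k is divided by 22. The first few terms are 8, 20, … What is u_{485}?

We have u_1 = 8; u_2 = 20; u_3 = 6; u_4 = 4; u_5 = 10; u_6 = 14; u_7 = 2; u_8 = 16; u_9 = 18; u_{10} = 12; u_{11} = 8.
Since u_{11} = u_1 = 8, the sequence is periodic with period 10.
(485 - 1) mod 10 = 4, so u_{485} = u_5 = 10.

10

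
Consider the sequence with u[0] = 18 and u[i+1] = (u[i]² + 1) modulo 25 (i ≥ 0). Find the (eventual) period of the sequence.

Listing terms: u[0] = 18; u[1] = 0; u[2] = 1; u[3] = 2; u[4] = 5; u[5] = 1.
Since u[5] = u[2] = 1, the sequence is eventually periodic: after a pre-period of length 2 it cycles with period 3.

3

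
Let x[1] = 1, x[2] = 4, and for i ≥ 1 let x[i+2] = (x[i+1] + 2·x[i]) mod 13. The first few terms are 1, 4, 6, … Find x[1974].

2

Computing terms: x[1] = 1; x[2] = 4; x[3] = 6; x[4] = 1; x[5] = 0; x[6] = 2; x[7] = 2; x[8] = 6; x[9] = 10; x[10] = 9; x[11] = 3; x[12] = 8; x[13] = 1; x[14] = 4.
Since (x[13], x[14]) = (x[1], x[2]) = (1, 4) (two consecutive terms determine the rest), the sequence is periodic with period 12.
So x[1974] = x[1 + ((1974-1) mod 12)] = x[6] = 2.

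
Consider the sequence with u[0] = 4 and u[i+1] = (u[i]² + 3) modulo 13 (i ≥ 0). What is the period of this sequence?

Listing terms: u[0] = 4,  u[1] = 6,  u[2] = 0,  u[3] = 3,  u[4] = 12,  u[5] = 4.
Since u[5] = u[0] = 4, the sequence is periodic with period 5.

5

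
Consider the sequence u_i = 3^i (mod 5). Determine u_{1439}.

Computing terms: u_1 = 3; u_2 = 4; u_3 = 2; u_4 = 1; u_5 = 3.
Since u_5 = u_1 = 3, the sequence is periodic with period 4.
So u_{1439} = u_{1 + ((1439-1) mod 4)} = u_3 = 2.

2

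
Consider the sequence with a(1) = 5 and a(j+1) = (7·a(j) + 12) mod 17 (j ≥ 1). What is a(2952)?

a(1) = 5, a(2) = 13, a(3) = 1, a(4) = 2, a(5) = 9, a(6) = 7, a(7) = 10, a(8) = 14, a(9) = 8, a(10) = 0, a(11) = 12, a(12) = 11, a(13) = 4, a(14) = 6, a(15) = 3, a(16) = 16, a(17) = 5.
The sequence repeats with period 16.
So a(2952) = a(1 + ((2952-1) mod 16)) = a(8) = 14.

14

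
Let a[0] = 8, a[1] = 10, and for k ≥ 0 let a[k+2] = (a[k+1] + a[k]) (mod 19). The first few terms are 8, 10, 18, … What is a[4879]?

10

Computing terms: a[0] = 8; a[1] = 10; a[2] = 18; a[3] = 9; a[4] = 8; a[5] = 17; a[6] = 6; a[7] = 4; a[8] = 10; a[9] = 14; a[10] = 5; a[11] = 0; a[12] = 5; a[13] = 5; a[14] = 10; a[15] = 15; a[16] = 6; a[17] = 2; a[18] = 8; a[19] = 10.
Since (a[18], a[19]) = (a[0], a[1]) = (8, 10) (two consecutive terms determine the rest), the sequence is periodic with period 18.
So a[4879] = a[0 + ((4879-0) mod 18)] = a[1] = 10.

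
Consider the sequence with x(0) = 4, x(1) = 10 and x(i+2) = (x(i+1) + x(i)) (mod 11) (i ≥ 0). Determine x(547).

x(0) = 4, x(1) = 10, x(2) = 3, x(3) = 2, x(4) = 5, x(5) = 7, x(6) = 1, x(7) = 8, x(8) = 9, x(9) = 6, x(10) = 4, x(11) = 10.
Since (x(10), x(11)) = (x(0), x(1)) = (4, 10) (two consecutive terms determine the rest), the sequence is periodic with period 10.
So x(547) = x(0 + ((547-0) mod 10)) = x(7) = 8.

8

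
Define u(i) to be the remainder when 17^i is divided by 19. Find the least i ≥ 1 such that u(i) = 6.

5

u(0) = 1,  u(1) = 17,  u(2) = 4,  u(3) = 11,  u(4) = 16,  u(5) = 6,  u(6) = 7,  u(7) = 5,  u(8) = 9,  u(9) = 1.
The sequence repeats with period 9.
The value 6 first appears (with i ≥ 1) at u(5).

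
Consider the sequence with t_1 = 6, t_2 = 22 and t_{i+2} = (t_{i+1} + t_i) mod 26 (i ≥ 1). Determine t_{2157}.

t_1 = 6, t_2 = 22, t_3 = 2, t_4 = 24, t_5 = 0, t_6 = 24, t_7 = 24, t_8 = 22, t_9 = 20, t_{10} = 16, t_{11} = 10, t_{12} = 0, t_{13} = 10, t_{14} = 10, t_{15} = 20, t_{16} = 4, t_{17} = 24, t_{18} = 2, t_{19} = 0, t_{20} = 2, t_{21} = 2, t_{22} = 4, t_{23} = 6, t_{24} = 10, t_{25} = 16, t_{26} = 0, t_{27} = 16, t_{28} = 16, t_{29} = 6, t_{30} = 22.
The sequence repeats with period 28.
So t_{2157} = t_{1 + ((2157-1) mod 28)} = t_1 = 6.

6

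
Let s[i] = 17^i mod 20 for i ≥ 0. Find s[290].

9

s[0] = 1, s[1] = 17, s[2] = 9, s[3] = 13, s[4] = 1.
Since s[4] = s[0] = 1, the sequence is periodic with period 4.
(290 - 0) mod 4 = 2, so s[290] = s[2] = 9.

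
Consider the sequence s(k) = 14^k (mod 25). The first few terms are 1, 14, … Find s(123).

s(0) = 1,  s(1) = 14,  s(2) = 21,  s(3) = 19,  s(4) = 16,  s(5) = 24,  s(6) = 11,  s(7) = 4,  s(8) = 6,  s(9) = 9,  s(10) = 1.
The sequence repeats with period 10.
So s(123) = s(0 + ((123-0) mod 10)) = s(3) = 19.

19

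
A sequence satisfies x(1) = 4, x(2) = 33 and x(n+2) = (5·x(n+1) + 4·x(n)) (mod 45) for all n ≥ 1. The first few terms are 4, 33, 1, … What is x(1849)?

Listing terms: x(1) = 4,  x(2) = 33,  x(3) = 1,  x(4) = 2,  x(5) = 14,  x(6) = 33,  x(7) = 41,  x(8) = 22,  x(9) = 4,  x(10) = 18,  x(11) = 16,  x(12) = 17,  x(13) = 14,  x(14) = 3,  x(15) = 26,  x(16) = 7,  x(17) = 4,  x(18) = 3,  x(19) = 31,  x(20) = 32,  x(21) = 14,  x(22) = 18,  x(23) = 11,  x(24) = 37,  x(25) = 4,  x(26) = 33.
Since (x(25), x(26)) = (x(1), x(2)) = (4, 33) (two consecutive terms determine the rest), the sequence is periodic with period 24.
So x(1849) = x(1 + ((1849-1) mod 24)) = x(1) = 4.

4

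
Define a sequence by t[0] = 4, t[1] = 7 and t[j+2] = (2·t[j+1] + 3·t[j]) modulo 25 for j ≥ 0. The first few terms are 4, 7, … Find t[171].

3

Listing terms: t[0] = 4; t[1] = 7; t[2] = 1; t[3] = 23; t[4] = 24; t[5] = 17; t[6] = 6; t[7] = 13; t[8] = 19; t[9] = 2; t[10] = 11; t[11] = 3; t[12] = 14; t[13] = 12; t[14] = 16; t[15] = 18; t[16] = 9; t[17] = 22; t[18] = 21; t[19] = 8; t[20] = 4; t[21] = 7.
The sequence repeats with period 20.
So t[171] = t[0 + ((171-0) mod 20)] = t[11] = 3.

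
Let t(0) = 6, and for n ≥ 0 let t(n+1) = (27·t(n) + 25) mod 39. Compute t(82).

28

t(0) = 6; t(1) = 31; t(2) = 4; t(3) = 16; t(4) = 28; t(5) = 1; t(6) = 13; t(7) = 25; t(8) = 37; t(9) = 10; t(10) = 22; t(11) = 34; t(12) = 7; t(13) = 19; t(14) = 31.
Since t(14) = t(1) = 31, the sequence is eventually periodic: after a pre-period of length 1 it cycles with period 13.
For n ≥ 1, t(n) depends only on (n - 1) mod 13. (82 - 1) mod 13 = 3, so t(82) = t(4) = 28.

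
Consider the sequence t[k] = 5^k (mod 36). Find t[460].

13

We have t[0] = 1, t[1] = 5, t[2] = 25, t[3] = 17, t[4] = 13, t[5] = 29, t[6] = 1.
Since t[6] = t[0] = 1, the sequence is periodic with period 6.
So t[460] = t[0 + ((460-0) mod 6)] = t[4] = 13.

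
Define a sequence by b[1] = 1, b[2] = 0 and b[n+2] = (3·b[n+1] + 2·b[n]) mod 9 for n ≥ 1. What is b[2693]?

Computing terms: b[1] = 1, b[2] = 0, b[3] = 2, b[4] = 6, b[5] = 4, b[6] = 6, b[7] = 8, b[8] = 0, b[9] = 7, b[10] = 3, b[11] = 5, b[12] = 3, b[13] = 1, b[14] = 0.
Since (b[13], b[14]) = (b[1], b[2]) = (1, 0) (two consecutive terms determine the rest), the sequence is periodic with period 12.
So b[2693] = b[1 + ((2693-1) mod 12)] = b[5] = 4.

4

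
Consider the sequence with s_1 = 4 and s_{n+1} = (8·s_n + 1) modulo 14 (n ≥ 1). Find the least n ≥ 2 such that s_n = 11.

8

Computing terms: s_1 = 4,  s_2 = 5,  s_3 = 13,  s_4 = 7,  s_5 = 1,  s_6 = 9,  s_7 = 3,  s_8 = 11,  s_9 = 5.
Since s_9 = s_2 = 5, the sequence is eventually periodic: after a pre-period of length 1 it cycles with period 7.
The value 11 first appears (with n ≥ 2) at s_8.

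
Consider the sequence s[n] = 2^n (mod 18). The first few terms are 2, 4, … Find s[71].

14

s[1] = 2, s[2] = 4, s[3] = 8, s[4] = 16, s[5] = 14, s[6] = 10, s[7] = 2.
Since s[7] = s[1] = 2, the sequence is periodic with period 6.
(71 - 1) mod 6 = 4, so s[71] = s[5] = 14.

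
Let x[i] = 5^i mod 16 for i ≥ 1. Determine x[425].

x[1] = 5,  x[2] = 9,  x[3] = 13,  x[4] = 1,  x[5] = 5.
The sequence repeats with period 4.
So x[425] = x[1 + ((425-1) mod 4)] = x[1] = 5.

5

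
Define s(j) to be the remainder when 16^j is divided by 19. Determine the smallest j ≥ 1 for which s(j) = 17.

Listing terms: s(0) = 1; s(1) = 16; s(2) = 9; s(3) = 11; s(4) = 5; s(5) = 4; s(6) = 7; s(7) = 17; s(8) = 6; s(9) = 1.
The sequence repeats with period 9.
The value 17 first appears (with j ≥ 1) at s(7).

7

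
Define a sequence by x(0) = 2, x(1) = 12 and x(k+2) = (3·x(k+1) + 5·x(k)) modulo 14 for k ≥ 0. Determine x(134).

Listing terms: x(0) = 2, x(1) = 12, x(2) = 4, x(3) = 2, x(4) = 12.
The sequence repeats with period 3.
(134 - 0) mod 3 = 2, so x(134) = x(2) = 4.

4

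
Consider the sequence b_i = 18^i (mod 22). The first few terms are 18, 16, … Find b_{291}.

We have b_1 = 18, b_2 = 16, b_3 = 2, b_4 = 14, b_5 = 10, b_6 = 4, b_7 = 6, b_8 = 20, b_9 = 8, b_{10} = 12, b_{11} = 18.
The sequence repeats with period 10.
So b_{291} = b_{1 + ((291-1) mod 10)} = b_1 = 18.

18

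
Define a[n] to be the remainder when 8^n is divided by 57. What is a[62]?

7

Computing terms: a[1] = 8, a[2] = 7, a[3] = 56, a[4] = 49, a[5] = 50, a[6] = 1, a[7] = 8.
The sequence repeats with period 6.
So a[62] = a[1 + ((62-1) mod 6)] = a[2] = 7.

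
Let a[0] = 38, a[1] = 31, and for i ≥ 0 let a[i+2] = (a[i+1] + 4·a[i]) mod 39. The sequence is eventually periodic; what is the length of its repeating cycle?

8

We have a[0] = 38,  a[1] = 31,  a[2] = 27,  a[3] = 34,  a[4] = 25,  a[5] = 5,  a[6] = 27,  a[7] = 8,  a[8] = 38,  a[9] = 31.
The sequence repeats with period 8.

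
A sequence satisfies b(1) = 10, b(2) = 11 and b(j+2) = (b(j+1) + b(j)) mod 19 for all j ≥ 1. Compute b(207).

0

We have b(1) = 10,  b(2) = 11,  b(3) = 2,  b(4) = 13,  b(5) = 15,  b(6) = 9,  b(7) = 5,  b(8) = 14,  b(9) = 0,  b(10) = 14,  b(11) = 14,  b(12) = 9,  b(13) = 4,  b(14) = 13,  b(15) = 17,  b(16) = 11,  b(17) = 9,  b(18) = 1,  b(19) = 10,  b(20) = 11.
The sequence repeats with period 18.
So b(207) = b(1 + ((207-1) mod 18)) = b(9) = 0.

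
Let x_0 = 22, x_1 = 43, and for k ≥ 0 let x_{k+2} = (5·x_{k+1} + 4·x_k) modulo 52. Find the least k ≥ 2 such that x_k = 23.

3

We have x_0 = 22; x_1 = 43; x_2 = 43; x_3 = 23; x_4 = 27; x_5 = 19; x_6 = 47; x_7 = 51; x_8 = 27; x_9 = 27; x_{10} = 35; x_{11} = 23; x_{12} = 47; x_{13} = 15; x_{14} = 3; x_{15} = 23; x_{16} = 23; x_{17} = 51; x_{18} = 35; x_{19} = 15; x_{20} = 7; x_{21} = 43; x_{22} = 35; x_{23} = 35; x_{24} = 3; x_{25} = 51; x_{26} = 7; x_{27} = 31; x_{28} = 27; x_{29} = 51; x_{30} = 51; x_{31} = 43; x_{32} = 3; x_{33} = 31; x_{34} = 11; x_{35} = 23; x_{36} = 3; x_{37} = 3; x_{38} = 27; x_{39} = 43; x_{40} = 11; x_{41} = 19; x_{42} = 35; x_{43} = 43; x_{44} = 43.
Since (x_{43}, x_{44}) = (x_1, x_2) = (43, 43) (two consecutive terms determine the rest), the sequence is eventually periodic: after a pre-period of length 1 it cycles with period 42.
The value 23 first appears (with k ≥ 2) at x_3.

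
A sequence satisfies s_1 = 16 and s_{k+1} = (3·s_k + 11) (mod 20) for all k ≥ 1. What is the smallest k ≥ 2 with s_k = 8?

3

We have s_1 = 16, s_2 = 19, s_3 = 8, s_4 = 15, s_5 = 16.
Since s_5 = s_1 = 16, the sequence is periodic with period 4.
The value 8 first appears (with k ≥ 2) at s_3.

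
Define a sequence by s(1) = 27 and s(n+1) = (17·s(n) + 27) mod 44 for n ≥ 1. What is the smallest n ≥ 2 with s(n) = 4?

16

Listing terms: s(1) = 27,  s(2) = 2,  s(3) = 17,  s(4) = 8,  s(5) = 31,  s(6) = 26,  s(7) = 29,  s(8) = 36,  s(9) = 23,  s(10) = 22,  s(11) = 5,  s(12) = 24,  s(13) = 39,  s(14) = 30,  s(15) = 9,  s(16) = 4,  s(17) = 7,  s(18) = 14,  s(19) = 1,  s(20) = 0,  s(21) = 27.
Since s(21) = s(1) = 27, the sequence is periodic with period 20.
The value 4 first appears (with n ≥ 2) at s(16).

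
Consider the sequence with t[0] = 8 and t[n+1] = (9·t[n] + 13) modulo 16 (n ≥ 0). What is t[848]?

t[0] = 8, t[1] = 5, t[2] = 10, t[3] = 7, t[4] = 12, t[5] = 9, t[6] = 14, t[7] = 11, t[8] = 0, t[9] = 13, t[10] = 2, t[11] = 15, t[12] = 4, t[13] = 1, t[14] = 6, t[15] = 3, t[16] = 8.
Since t[16] = t[0] = 8, the sequence is periodic with period 16.
So t[848] = t[0 + ((848-0) mod 16)] = t[0] = 8.

8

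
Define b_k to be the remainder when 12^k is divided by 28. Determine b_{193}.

12

Computing terms: b_0 = 1; b_1 = 12; b_2 = 4; b_3 = 20; b_4 = 16; b_5 = 24; b_6 = 8; b_7 = 12.
Since b_7 = b_1 = 12, the sequence is eventually periodic: after a pre-period of length 1 it cycles with period 6.
For k ≥ 1, b_k depends only on (k - 1) mod 6. (193 - 1) mod 6 = 0, so b_{193} = b_1 = 12.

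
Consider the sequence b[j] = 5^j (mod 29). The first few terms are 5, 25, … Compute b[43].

5

We have b[1] = 5; b[2] = 25; b[3] = 9; b[4] = 16; b[5] = 22; b[6] = 23; b[7] = 28; b[8] = 24; b[9] = 4; b[10] = 20; b[11] = 13; b[12] = 7; b[13] = 6; b[14] = 1; b[15] = 5.
Since b[15] = b[1] = 5, the sequence is periodic with period 14.
So b[43] = b[1 + ((43-1) mod 14)] = b[1] = 5.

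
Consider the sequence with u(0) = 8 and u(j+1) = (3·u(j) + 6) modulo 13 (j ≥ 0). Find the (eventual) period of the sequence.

3

We have u(0) = 8; u(1) = 4; u(2) = 5; u(3) = 8.
The sequence repeats with period 3.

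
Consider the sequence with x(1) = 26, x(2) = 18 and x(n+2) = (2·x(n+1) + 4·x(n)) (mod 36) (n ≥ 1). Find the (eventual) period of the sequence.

24

Listing terms: x(1) = 26, x(2) = 18, x(3) = 32, x(4) = 28, x(5) = 4, x(6) = 12, x(7) = 4, x(8) = 20, x(9) = 20, x(10) = 12, x(11) = 32, x(12) = 4, x(13) = 28, x(14) = 0, x(15) = 4, x(16) = 8, x(17) = 32, x(18) = 24, x(19) = 32, x(20) = 16, x(21) = 16, x(22) = 24, x(23) = 4, x(24) = 32, x(25) = 8, x(26) = 0, x(27) = 32, x(28) = 28.
Since (x(27), x(28)) = (x(3), x(4)) = (32, 28) (two consecutive terms determine the rest), the sequence is eventually periodic: after a pre-period of length 2 it cycles with period 24.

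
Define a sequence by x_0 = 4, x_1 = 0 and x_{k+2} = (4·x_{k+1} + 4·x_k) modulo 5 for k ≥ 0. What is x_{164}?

x_0 = 4, x_1 = 0, x_2 = 1, x_3 = 4, x_4 = 0.
The sequence repeats with period 3.
So x_{164} = x_{0 + ((164-0) mod 3)} = x_2 = 1.

1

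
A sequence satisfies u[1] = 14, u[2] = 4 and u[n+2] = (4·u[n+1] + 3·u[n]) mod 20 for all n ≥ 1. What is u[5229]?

14

u[1] = 14; u[2] = 4; u[3] = 18; u[4] = 4; u[5] = 10; u[6] = 12; u[7] = 18; u[8] = 8; u[9] = 6; u[10] = 8; u[11] = 10; u[12] = 4; u[13] = 6; u[14] = 16; u[15] = 2; u[16] = 16; u[17] = 10; u[18] = 8; u[19] = 2; u[20] = 12; u[21] = 14; u[22] = 12; u[23] = 10; u[24] = 16; u[25] = 14; u[26] = 4.
The sequence repeats with period 24.
(5229 - 1) mod 24 = 20, so u[5229] = u[21] = 14.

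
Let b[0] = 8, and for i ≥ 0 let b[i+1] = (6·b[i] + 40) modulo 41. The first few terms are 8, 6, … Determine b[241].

6

b[0] = 8; b[1] = 6; b[2] = 35; b[3] = 4; b[4] = 23; b[5] = 14; b[6] = 1; b[7] = 5; b[8] = 29; b[9] = 9; b[10] = 12; b[11] = 30; b[12] = 15; b[13] = 7; b[14] = 0; b[15] = 40; b[16] = 34; b[17] = 39; b[18] = 28; b[19] = 3; b[20] = 17; b[21] = 19; b[22] = 31; b[23] = 21; b[24] = 2; b[25] = 11; b[26] = 24; b[27] = 20; b[28] = 37; b[29] = 16; b[30] = 13; b[31] = 36; b[32] = 10; b[33] = 18; b[34] = 25; b[35] = 26; b[36] = 32; b[37] = 27; b[38] = 38; b[39] = 22; b[40] = 8.
The sequence repeats with period 40.
So b[241] = b[0 + ((241-0) mod 40)] = b[1] = 6.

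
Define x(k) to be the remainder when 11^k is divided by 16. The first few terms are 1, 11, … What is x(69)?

Computing terms: x(0) = 1,  x(1) = 11,  x(2) = 9,  x(3) = 3,  x(4) = 1.
The sequence repeats with period 4.
(69 - 0) mod 4 = 1, so x(69) = x(1) = 11.

11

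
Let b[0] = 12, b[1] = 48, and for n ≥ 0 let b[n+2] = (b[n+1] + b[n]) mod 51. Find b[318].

27

Computing terms: b[0] = 12,  b[1] = 48,  b[2] = 9,  b[3] = 6,  b[4] = 15,  b[5] = 21,  b[6] = 36,  b[7] = 6,  b[8] = 42,  b[9] = 48,  b[10] = 39,  b[11] = 36,  b[12] = 24,  b[13] = 9,  b[14] = 33,  b[15] = 42,  b[16] = 24,  b[17] = 15,  b[18] = 39,  b[19] = 3,  b[20] = 42,  b[21] = 45,  b[22] = 36,  b[23] = 30,  b[24] = 15,  b[25] = 45,  b[26] = 9,  b[27] = 3,  b[28] = 12,  b[29] = 15,  b[30] = 27,  b[31] = 42,  b[32] = 18,  b[33] = 9,  b[34] = 27,  b[35] = 36,  b[36] = 12,  b[37] = 48.
The sequence repeats with period 36.
(318 - 0) mod 36 = 30, so b[318] = b[30] = 27.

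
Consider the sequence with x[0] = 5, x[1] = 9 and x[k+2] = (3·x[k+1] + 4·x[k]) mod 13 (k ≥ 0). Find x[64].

4

x[0] = 5, x[1] = 9, x[2] = 8, x[3] = 8, x[4] = 4, x[5] = 5, x[6] = 5, x[7] = 9.
Since (x[6], x[7]) = (x[0], x[1]) = (5, 9) (two consecutive terms determine the rest), the sequence is periodic with period 6.
(64 - 0) mod 6 = 4, so x[64] = x[4] = 4.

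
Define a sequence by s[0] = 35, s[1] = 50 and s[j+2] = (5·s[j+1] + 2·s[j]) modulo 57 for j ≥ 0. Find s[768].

Computing terms: s[0] = 35; s[1] = 50; s[2] = 35; s[3] = 47; s[4] = 20; s[5] = 23; s[6] = 41; s[7] = 23; s[8] = 26; s[9] = 5; s[10] = 20; s[11] = 53; s[12] = 20; s[13] = 35; s[14] = 44; s[15] = 5; s[16] = 56; s[17] = 5; s[18] = 23; s[19] = 11; s[20] = 44; s[21] = 14; s[22] = 44; s[23] = 20; s[24] = 17; s[25] = 11; s[26] = 32; s[27] = 11; s[28] = 5; s[29] = 47; s[30] = 17; s[31] = 8; s[32] = 17; s[33] = 44; s[34] = 26; s[35] = 47; s[36] = 2; s[37] = 47; s[38] = 11; s[39] = 35; s[40] = 26; s[41] = 29; s[42] = 26; s[43] = 17; s[44] = 23; s[45] = 35; s[46] = 50.
Since (s[45], s[46]) = (s[0], s[1]) = (35, 50) (two consecutive terms determine the rest), the sequence is periodic with period 45.
(768 - 0) mod 45 = 3, so s[768] = s[3] = 47.

47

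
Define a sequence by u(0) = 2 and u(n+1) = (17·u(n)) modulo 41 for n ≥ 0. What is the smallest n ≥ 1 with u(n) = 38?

33

Listing terms: u(0) = 2, u(1) = 34, u(2) = 4, u(3) = 27, u(4) = 8, u(5) = 13, u(6) = 16, u(7) = 26, u(8) = 32, u(9) = 11, u(10) = 23, u(11) = 22, u(12) = 5, u(13) = 3, u(14) = 10, u(15) = 6, u(16) = 20, u(17) = 12, u(18) = 40, u(19) = 24, u(20) = 39, u(21) = 7, u(22) = 37, u(23) = 14, u(24) = 33, u(25) = 28, u(26) = 25, u(27) = 15, u(28) = 9, u(29) = 30, u(30) = 18, u(31) = 19, u(32) = 36, u(33) = 38, u(34) = 31, u(35) = 35, u(36) = 21, u(37) = 29, u(38) = 1, u(39) = 17, u(40) = 2.
Since u(40) = u(0) = 2, the sequence is periodic with period 40.
The value 38 first appears (with n ≥ 1) at u(33).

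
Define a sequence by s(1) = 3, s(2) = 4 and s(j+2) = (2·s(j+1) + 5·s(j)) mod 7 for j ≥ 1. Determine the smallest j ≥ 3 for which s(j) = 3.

4

Computing terms: s(1) = 3, s(2) = 4, s(3) = 2, s(4) = 3, s(5) = 2, s(6) = 5, s(7) = 6, s(8) = 2, s(9) = 6, s(10) = 1, s(11) = 4, s(12) = 6, s(13) = 4, s(14) = 3, s(15) = 5, s(16) = 4, s(17) = 5, s(18) = 2, s(19) = 1, s(20) = 5, s(21) = 1, s(22) = 6, s(23) = 3, s(24) = 1, s(25) = 3, s(26) = 4.
The sequence repeats with period 24.
The value 3 first appears (with j ≥ 3) at s(4).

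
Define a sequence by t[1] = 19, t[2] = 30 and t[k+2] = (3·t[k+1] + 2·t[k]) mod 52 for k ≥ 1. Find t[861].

Computing terms: t[1] = 19, t[2] = 30, t[3] = 24, t[4] = 28, t[5] = 28, t[6] = 36, t[7] = 8, t[8] = 44, t[9] = 44, t[10] = 12, t[11] = 20, t[12] = 32, t[13] = 32, t[14] = 4, t[15] = 24, t[16] = 28.
Since (t[15], t[16]) = (t[3], t[4]) = (24, 28) (two consecutive terms determine the rest), the sequence is eventually periodic: after a pre-period of length 2 it cycles with period 12.
For k ≥ 3, t[k] depends only on (k - 3) mod 12. (861 - 3) mod 12 = 6, so t[861] = t[9] = 44.

44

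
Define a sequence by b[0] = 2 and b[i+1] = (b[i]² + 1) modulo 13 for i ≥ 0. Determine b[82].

0

Computing terms: b[0] = 2,  b[1] = 5,  b[2] = 0,  b[3] = 1,  b[4] = 2.
The sequence repeats with period 4.
So b[82] = b[0 + ((82-0) mod 4)] = b[2] = 0.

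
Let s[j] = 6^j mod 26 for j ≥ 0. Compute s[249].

s[0] = 1, s[1] = 6, s[2] = 10, s[3] = 8, s[4] = 22, s[5] = 2, s[6] = 12, s[7] = 20, s[8] = 16, s[9] = 18, s[10] = 4, s[11] = 24, s[12] = 14, s[13] = 6.
Since s[13] = s[1] = 6, the sequence is eventually periodic: after a pre-period of length 1 it cycles with period 12.
For j ≥ 1, s[j] depends only on (j - 1) mod 12. (249 - 1) mod 12 = 8, so s[249] = s[9] = 18.

18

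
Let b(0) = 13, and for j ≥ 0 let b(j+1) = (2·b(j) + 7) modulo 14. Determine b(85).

5

Computing terms: b(0) = 13,  b(1) = 5,  b(2) = 3,  b(3) = 13.
Since b(3) = b(0) = 13, the sequence is periodic with period 3.
(85 - 0) mod 3 = 1, so b(85) = b(1) = 5.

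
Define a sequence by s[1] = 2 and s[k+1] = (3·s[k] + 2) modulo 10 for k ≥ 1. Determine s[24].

0

s[1] = 2, s[2] = 8, s[3] = 6, s[4] = 0, s[5] = 2.
Since s[5] = s[1] = 2, the sequence is periodic with period 4.
(24 - 1) mod 4 = 3, so s[24] = s[4] = 0.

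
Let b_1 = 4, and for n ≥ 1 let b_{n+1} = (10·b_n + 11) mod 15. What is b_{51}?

11

b_1 = 4,  b_2 = 6,  b_3 = 11,  b_4 = 1,  b_5 = 6.
Since b_5 = b_2 = 6, the sequence is eventually periodic: after a pre-period of length 1 it cycles with period 3.
For n ≥ 2, b_n depends only on (n - 2) mod 3. (51 - 2) mod 3 = 1, so b_{51} = b_3 = 11.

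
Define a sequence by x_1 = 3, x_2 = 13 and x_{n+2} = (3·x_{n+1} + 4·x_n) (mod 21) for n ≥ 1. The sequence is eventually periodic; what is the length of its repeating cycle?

6

Computing terms: x_1 = 3, x_2 = 13, x_3 = 9, x_4 = 16, x_5 = 0, x_6 = 1, x_7 = 3, x_8 = 13.
Since (x_7, x_8) = (x_1, x_2) = (3, 13) (two consecutive terms determine the rest), the sequence is periodic with period 6.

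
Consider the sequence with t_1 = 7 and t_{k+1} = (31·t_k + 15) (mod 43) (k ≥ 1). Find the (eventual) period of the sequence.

t_1 = 7; t_2 = 17; t_3 = 26; t_4 = 4; t_5 = 10; t_6 = 24; t_7 = 28; t_8 = 23; t_9 = 40; t_{10} = 8; t_{11} = 5; t_{12} = 41; t_{13} = 39; t_{14} = 20; t_{15} = 33; t_{16} = 6; t_{17} = 29; t_{18} = 11; t_{19} = 12; t_{20} = 0; t_{21} = 15; t_{22} = 7.
Since t_{22} = t_1 = 7, the sequence is periodic with period 21.

21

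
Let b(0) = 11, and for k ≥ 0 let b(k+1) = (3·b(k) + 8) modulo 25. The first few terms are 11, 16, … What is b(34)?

6

Listing terms: b(0) = 11,  b(1) = 16,  b(2) = 6,  b(3) = 1,  b(4) = 11.
The sequence repeats with period 4.
So b(34) = b(0 + ((34-0) mod 4)) = b(2) = 6.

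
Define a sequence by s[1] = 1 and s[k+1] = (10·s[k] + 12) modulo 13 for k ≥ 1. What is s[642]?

8

s[1] = 1, s[2] = 9, s[3] = 11, s[4] = 5, s[5] = 10, s[6] = 8, s[7] = 1.
The sequence repeats with period 6.
(642 - 1) mod 6 = 5, so s[642] = s[6] = 8.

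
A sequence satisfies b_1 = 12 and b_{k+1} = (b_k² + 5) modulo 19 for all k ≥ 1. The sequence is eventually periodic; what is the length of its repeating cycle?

We have b_1 = 12, b_2 = 16, b_3 = 14, b_4 = 11, b_5 = 12.
The sequence repeats with period 4.

4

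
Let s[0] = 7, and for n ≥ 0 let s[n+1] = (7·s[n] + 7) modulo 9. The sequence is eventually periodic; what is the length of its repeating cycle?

s[0] = 7; s[1] = 2; s[2] = 3; s[3] = 1; s[4] = 5; s[5] = 6; s[6] = 4; s[7] = 8; s[8] = 0; s[9] = 7.
Since s[9] = s[0] = 7, the sequence is periodic with period 9.

9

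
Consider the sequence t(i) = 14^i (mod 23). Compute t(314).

t(0) = 1; t(1) = 14; t(2) = 12; t(3) = 7; t(4) = 6; t(5) = 15; t(6) = 3; t(7) = 19; t(8) = 13; t(9) = 21; t(10) = 18; t(11) = 22; t(12) = 9; t(13) = 11; t(14) = 16; t(15) = 17; t(16) = 8; t(17) = 20; t(18) = 4; t(19) = 10; t(20) = 2; t(21) = 5; t(22) = 1.
Since t(22) = t(0) = 1, the sequence is periodic with period 22.
(314 - 0) mod 22 = 6, so t(314) = t(6) = 3.

3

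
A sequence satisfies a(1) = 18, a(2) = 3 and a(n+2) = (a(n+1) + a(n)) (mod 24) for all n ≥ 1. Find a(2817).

9

Listing terms: a(1) = 18,  a(2) = 3,  a(3) = 21,  a(4) = 0,  a(5) = 21,  a(6) = 21,  a(7) = 18,  a(8) = 15,  a(9) = 9,  a(10) = 0,  a(11) = 9,  a(12) = 9,  a(13) = 18,  a(14) = 3.
Since (a(13), a(14)) = (a(1), a(2)) = (18, 3) (two consecutive terms determine the rest), the sequence is periodic with period 12.
(2817 - 1) mod 12 = 8, so a(2817) = a(9) = 9.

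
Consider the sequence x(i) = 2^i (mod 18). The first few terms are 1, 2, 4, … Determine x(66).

x(0) = 1, x(1) = 2, x(2) = 4, x(3) = 8, x(4) = 16, x(5) = 14, x(6) = 10, x(7) = 2.
Since x(7) = x(1) = 2, the sequence is eventually periodic: after a pre-period of length 1 it cycles with period 6.
For i ≥ 1, x(i) depends only on (i - 1) mod 6. (66 - 1) mod 6 = 5, so x(66) = x(6) = 10.

10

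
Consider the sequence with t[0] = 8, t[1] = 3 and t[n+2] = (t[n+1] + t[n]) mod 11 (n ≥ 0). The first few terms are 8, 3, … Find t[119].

6

We have t[0] = 8,  t[1] = 3,  t[2] = 0,  t[3] = 3,  t[4] = 3,  t[5] = 6,  t[6] = 9,  t[7] = 4,  t[8] = 2,  t[9] = 6,  t[10] = 8,  t[11] = 3.
The sequence repeats with period 10.
(119 - 0) mod 10 = 9, so t[119] = t[9] = 6.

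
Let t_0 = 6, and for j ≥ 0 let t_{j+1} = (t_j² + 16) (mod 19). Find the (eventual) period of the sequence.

3

t_0 = 6; t_1 = 14; t_2 = 3; t_3 = 6.
Since t_3 = t_0 = 6, the sequence is periodic with period 3.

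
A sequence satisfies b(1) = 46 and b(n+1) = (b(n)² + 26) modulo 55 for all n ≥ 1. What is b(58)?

41

Computing terms: b(1) = 46,  b(2) = 52,  b(3) = 35,  b(4) = 41,  b(5) = 2,  b(6) = 30,  b(7) = 46.
Since b(7) = b(1) = 46, the sequence is periodic with period 6.
So b(58) = b(1 + ((58-1) mod 6)) = b(4) = 41.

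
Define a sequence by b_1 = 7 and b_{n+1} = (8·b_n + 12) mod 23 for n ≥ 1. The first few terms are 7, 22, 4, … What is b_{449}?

Listing terms: b_1 = 7, b_2 = 22, b_3 = 4, b_4 = 21, b_5 = 19, b_6 = 3, b_7 = 13, b_8 = 1, b_9 = 20, b_{10} = 11, b_{11} = 8, b_{12} = 7.
The sequence repeats with period 11.
So b_{449} = b_{1 + ((449-1) mod 11)} = b_9 = 20.

20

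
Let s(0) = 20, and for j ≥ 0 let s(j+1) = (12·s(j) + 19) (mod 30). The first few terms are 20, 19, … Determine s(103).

13

s(0) = 20, s(1) = 19, s(2) = 7, s(3) = 13, s(4) = 25, s(5) = 19.
Since s(5) = s(1) = 19, the sequence is eventually periodic: after a pre-period of length 1 it cycles with period 4.
For j ≥ 1, s(j) depends only on (j - 1) mod 4. (103 - 1) mod 4 = 2, so s(103) = s(3) = 13.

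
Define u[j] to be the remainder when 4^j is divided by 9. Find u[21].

1

u[1] = 4, u[2] = 7, u[3] = 1, u[4] = 4.
The sequence repeats with period 3.
So u[21] = u[1 + ((21-1) mod 3)] = u[3] = 1.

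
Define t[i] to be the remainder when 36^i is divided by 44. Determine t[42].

Computing terms: t[1] = 36,  t[2] = 20,  t[3] = 16,  t[4] = 4,  t[5] = 12,  t[6] = 36.
Since t[6] = t[1] = 36, the sequence is periodic with period 5.
(42 - 1) mod 5 = 1, so t[42] = t[2] = 20.

20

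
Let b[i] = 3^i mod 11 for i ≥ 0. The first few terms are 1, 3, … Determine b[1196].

3

We have b[0] = 1,  b[1] = 3,  b[2] = 9,  b[3] = 5,  b[4] = 4,  b[5] = 1.
Since b[5] = b[0] = 1, the sequence is periodic with period 5.
So b[1196] = b[0 + ((1196-0) mod 5)] = b[1] = 3.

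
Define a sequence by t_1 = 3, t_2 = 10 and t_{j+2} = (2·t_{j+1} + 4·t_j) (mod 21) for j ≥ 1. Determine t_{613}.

We have t_1 = 3; t_2 = 10; t_3 = 11; t_4 = 20; t_5 = 0; t_6 = 17; t_7 = 13; t_8 = 10; t_9 = 9; t_{10} = 16; t_{11} = 5; t_{12} = 11; t_{13} = 0; t_{14} = 2; t_{15} = 4; t_{16} = 16; t_{17} = 6; t_{18} = 13; t_{19} = 8; t_{20} = 5; t_{21} = 0; t_{22} = 20; t_{23} = 19; t_{24} = 13; t_{25} = 18; t_{26} = 4; t_{27} = 17; t_{28} = 8; t_{29} = 0; t_{30} = 11; t_{31} = 1; t_{32} = 4; t_{33} = 12; t_{34} = 19; t_{35} = 2; t_{36} = 17; t_{37} = 0; t_{38} = 5; t_{39} = 10; t_{40} = 19; t_{41} = 15; t_{42} = 1; t_{43} = 20; t_{44} = 2; t_{45} = 0; t_{46} = 8; t_{47} = 16; t_{48} = 1; t_{49} = 3; t_{50} = 10.
The sequence repeats with period 48.
(613 - 1) mod 48 = 36, so t_{613} = t_{37} = 0.

0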